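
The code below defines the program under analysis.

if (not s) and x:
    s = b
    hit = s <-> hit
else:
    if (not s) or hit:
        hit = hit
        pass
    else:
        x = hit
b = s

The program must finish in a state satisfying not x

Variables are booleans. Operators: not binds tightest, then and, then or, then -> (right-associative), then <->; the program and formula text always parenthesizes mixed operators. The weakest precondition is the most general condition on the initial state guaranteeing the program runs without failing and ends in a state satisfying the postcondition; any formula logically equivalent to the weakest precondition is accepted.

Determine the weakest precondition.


Working backward. After the program, not x must hold.
Before b := s: not x
Then branch requires not x; else branch requires (((not s) or hit) -> (not x)) and ((not ((not s) or hit)) -> (not hit)).
Before the if: (((not s) and x) -> (not x)) and ((not ((not s) and x)) -> ((((not s) or hit) -> (not x)) and ((not ((not s) or hit)) -> (not hit))))
Answer: WP = (((not s) and x) -> (not x)) and ((not ((not s) and x)) -> ((((not s) or hit) -> (not x)) and ((not ((not s) or hit)) -> (not hit))))


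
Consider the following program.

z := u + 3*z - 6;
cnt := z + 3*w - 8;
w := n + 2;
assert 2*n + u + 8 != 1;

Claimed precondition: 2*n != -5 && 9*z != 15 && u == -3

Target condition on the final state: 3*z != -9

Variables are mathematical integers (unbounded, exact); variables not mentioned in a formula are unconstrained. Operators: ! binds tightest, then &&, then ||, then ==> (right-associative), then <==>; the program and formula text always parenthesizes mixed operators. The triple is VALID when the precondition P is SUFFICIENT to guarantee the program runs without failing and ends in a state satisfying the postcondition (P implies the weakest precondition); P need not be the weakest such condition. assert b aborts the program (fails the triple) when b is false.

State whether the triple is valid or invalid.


Working backward. After the program, 3*z != -9 must hold.
Before assert 2*n + u + 8 != 1: 2*n + u != -7 && 3*z != -9
Before w := n + 2: 2*n + u != -7 && 3*z != -9
Before cnt := z + 3*w - 8: 2*n + u != -7 && 3*z != -9
Before z := u + 3*z - 6: 2*n + u != -7 && 3*u + 9*z != 9
The weakest precondition is 2*n + u != -7 && 3*u + 9*z != 9.
Check whether 2*n != -5 && 9*z != 15 && u == -3 implies it.
Countermodel: at the initial state n = -2, u = -3, z = 2, the precondition holds but the weakest precondition fails.
Answer: invalid


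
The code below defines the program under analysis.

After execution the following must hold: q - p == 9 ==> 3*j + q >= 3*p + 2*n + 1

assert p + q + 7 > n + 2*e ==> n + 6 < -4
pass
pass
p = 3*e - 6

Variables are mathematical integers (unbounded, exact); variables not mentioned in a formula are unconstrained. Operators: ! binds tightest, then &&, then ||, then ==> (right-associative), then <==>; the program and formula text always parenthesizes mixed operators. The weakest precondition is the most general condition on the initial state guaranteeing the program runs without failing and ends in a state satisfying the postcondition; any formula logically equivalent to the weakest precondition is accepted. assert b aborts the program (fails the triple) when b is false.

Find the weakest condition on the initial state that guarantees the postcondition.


Working backward. After the program, the postcondition q - p == 9 ==> 3*j + q >= 3*p + 2*n + 1 must hold; in canonical form it is q == p + 9 ==> 3*j + q >= 2*n + 3*p + 1.
Before p := 3*e - 6: q == 3*e + 3 ==> 3*j + q >= 9*e + 2*n - 17
Before skip: q == 3*e + 3 ==> 3*j + q >= 9*e + 2*n - 17
Before skip: q == 3*e + 3 ==> 3*j + q >= 9*e + 2*n - 17
Before assert p + q + 7 > n + 2*e ==> n + 6 < -4: (p + q > 2*e + n - 7 ==> n < -10) && (q == 3*e + 3 ==> 3*j + q >= 9*e + 2*n - 17)
Answer: WP = (p + q > 2*e + n - 7 ==> n < -10) && (q == 3*e + 3 ==> 3*j + q >= 9*e + 2*n - 17)


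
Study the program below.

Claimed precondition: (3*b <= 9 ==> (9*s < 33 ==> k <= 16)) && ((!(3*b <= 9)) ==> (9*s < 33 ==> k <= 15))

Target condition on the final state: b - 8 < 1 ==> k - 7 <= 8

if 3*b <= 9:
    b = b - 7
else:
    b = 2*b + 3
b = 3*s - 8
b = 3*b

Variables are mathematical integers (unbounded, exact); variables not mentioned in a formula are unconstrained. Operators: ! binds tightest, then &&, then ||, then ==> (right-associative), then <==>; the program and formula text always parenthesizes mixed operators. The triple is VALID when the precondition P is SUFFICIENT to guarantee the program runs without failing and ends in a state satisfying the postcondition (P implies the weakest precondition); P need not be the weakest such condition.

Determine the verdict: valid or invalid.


Working backward. After the program, the postcondition b - 8 < 1 ==> k - 7 <= 8 must hold; in canonical form it is b < 9 ==> k <= 15.
Before b := 3*b: 3*b < 9 ==> k <= 15
Before b := 3*s - 8: 9*s < 33 ==> k <= 15
Then branch requires 9*s < 33 ==> k <= 15; else branch requires 9*s < 33 ==> k <= 15.
Before the if: (3*b <= 9 ==> (9*s < 33 ==> k <= 15)) && ((!(3*b <= 9)) ==> (9*s < 33 ==> k <= 15))
The weakest precondition is (3*b <= 9 ==> (9*s < 33 ==> k <= 15)) && ((!(3*b <= 9)) ==> (9*s < 33 ==> k <= 15)).
Check whether (3*b <= 9 ==> (9*s < 33 ==> k <= 16)) && ((!(3*b <= 9)) ==> (9*s < 33 ==> k <= 15)) implies it.
Countermodel: at the initial state b = 3, k = 16, s = 3, the precondition holds but the weakest precondition fails.
Answer: invalid


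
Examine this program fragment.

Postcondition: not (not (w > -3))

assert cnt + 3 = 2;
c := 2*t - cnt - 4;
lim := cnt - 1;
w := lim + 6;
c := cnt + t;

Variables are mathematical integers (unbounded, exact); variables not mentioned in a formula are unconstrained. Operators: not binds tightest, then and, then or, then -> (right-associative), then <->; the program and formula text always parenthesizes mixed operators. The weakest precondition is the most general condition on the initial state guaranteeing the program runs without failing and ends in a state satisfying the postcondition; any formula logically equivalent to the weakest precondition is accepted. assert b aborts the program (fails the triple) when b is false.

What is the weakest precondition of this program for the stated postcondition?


Working backward. After the program, the postcondition not (not (w > -3)) must hold; in canonical form it is w > -3.
Before c := cnt + t: w > -3
Before w := lim + 6: lim > -9
Before lim := cnt - 1: cnt > -8
Before c := 2*t - cnt - 4: cnt > -8
Before assert cnt + 3 = 2: cnt = -1 and cnt > -8
Answer: WP = cnt = -1 and cnt > -8


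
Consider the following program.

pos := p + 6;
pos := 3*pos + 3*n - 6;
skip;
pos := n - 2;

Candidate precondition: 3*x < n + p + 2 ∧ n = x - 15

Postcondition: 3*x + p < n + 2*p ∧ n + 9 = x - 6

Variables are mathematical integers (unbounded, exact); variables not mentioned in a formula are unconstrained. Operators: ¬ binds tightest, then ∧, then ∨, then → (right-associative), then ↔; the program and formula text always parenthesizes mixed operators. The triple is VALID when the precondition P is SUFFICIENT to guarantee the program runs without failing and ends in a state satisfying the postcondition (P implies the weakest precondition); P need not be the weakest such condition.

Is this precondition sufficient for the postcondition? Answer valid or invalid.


Working backward. After the program, the postcondition 3*x + p < n + 2*p ∧ n + 9 = x - 6 must hold; in canonical form it is 3*x < n + p ∧ n = x - 15.
Before pos := n - 2: 3*x < n + p ∧ n = x - 15
Before skip: 3*x < n + p ∧ n = x - 15
Before pos := 3*pos + 3*n - 6: 3*x < n + p ∧ n = x - 15
Before pos := p + 6: 3*x < n + p ∧ n = x - 15
The weakest precondition is 3*x < n + p ∧ n = x - 15.
Check whether 3*x < n + p + 2 ∧ n = x - 15 implies it.
Countermodel: at the initial state n = 0, p = 44, x = 15, the precondition holds but the weakest precondition fails.
Answer: invalid


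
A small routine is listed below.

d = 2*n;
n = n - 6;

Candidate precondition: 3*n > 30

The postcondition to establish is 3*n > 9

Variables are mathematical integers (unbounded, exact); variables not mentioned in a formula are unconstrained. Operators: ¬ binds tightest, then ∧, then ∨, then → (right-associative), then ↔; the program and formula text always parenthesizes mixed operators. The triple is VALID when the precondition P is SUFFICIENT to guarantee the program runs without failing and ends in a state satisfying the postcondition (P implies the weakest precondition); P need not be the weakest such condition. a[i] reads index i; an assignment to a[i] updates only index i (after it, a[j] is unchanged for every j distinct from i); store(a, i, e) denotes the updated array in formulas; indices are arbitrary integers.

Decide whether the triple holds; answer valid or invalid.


Working backward. After the program, 3*n > 9 must hold.
Before n := n - 6: 3*n > 27
Before d := 2*n: 3*n > 27
The weakest precondition is 3*n > 27.
Check whether 3*n > 30 implies it.
Every state satisfying the precondition satisfies the weakest precondition: the implication holds.
Answer: valid


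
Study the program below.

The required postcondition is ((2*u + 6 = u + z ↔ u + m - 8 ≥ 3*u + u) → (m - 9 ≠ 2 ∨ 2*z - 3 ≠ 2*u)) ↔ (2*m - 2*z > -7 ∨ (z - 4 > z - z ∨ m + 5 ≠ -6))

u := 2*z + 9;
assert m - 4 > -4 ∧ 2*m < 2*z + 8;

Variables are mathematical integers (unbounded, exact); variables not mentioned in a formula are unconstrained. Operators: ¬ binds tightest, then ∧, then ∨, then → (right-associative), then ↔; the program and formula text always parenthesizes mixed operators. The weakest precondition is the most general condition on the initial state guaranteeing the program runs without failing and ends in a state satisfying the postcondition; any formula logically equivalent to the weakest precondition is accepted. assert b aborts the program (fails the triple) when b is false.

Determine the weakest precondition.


Working backward. After the program, the postcondition ((2*u + 6 = u + z ↔ u + m - 8 ≥ 3*u + u) → (m - 9 ≠ 2 ∨ 2*z - 3 ≠ 2*u)) ↔ (2*m - 2*z > -7 ∨ (z - 4 > z - z ∨ m + 5 ≠ -6)) must hold; in canonical form it is ((u = z - 6 ↔ m ≥ 3*u + 8) → (m ≠ 11 ∨ 2*z ≠ 2*u + 3)) ↔ (2*m > 2*z - 7 ∨ z > 4 ∨ m ≠ -11).
Before assert m - 4 > -4 ∧ 2*m < 2*z + 8: m > 0 ∧ 2*m < 2*z + 8 ∧ (((u = z - 6 ↔ m ≥ 3*u + 8) → (m ≠ 11 ∨ 2*z ≠ 2*u + 3)) ↔ (2*m > 2*z - 7 ∨ z > 4 ∨ m ≠ -11))
Before u := 2*z + 9: m > 0 ∧ 2*m < 2*z + 8 ∧ (((z = -15 ↔ m ≥ 6*z + 35) → (m ≠ 11 ∨ 2*z ≠ -21)) ↔ (2*m > 2*z - 7 ∨ z > 4 ∨ m ≠ -11))
Answer: WP = m > 0 ∧ 2*m < 2*z + 8 ∧ (((z = -15 ↔ m ≥ 6*z + 35) → (m ≠ 11 ∨ 2*z ≠ -21)) ↔ (2*m > 2*z - 7 ∨ z > 4 ∨ m ≠ -11))


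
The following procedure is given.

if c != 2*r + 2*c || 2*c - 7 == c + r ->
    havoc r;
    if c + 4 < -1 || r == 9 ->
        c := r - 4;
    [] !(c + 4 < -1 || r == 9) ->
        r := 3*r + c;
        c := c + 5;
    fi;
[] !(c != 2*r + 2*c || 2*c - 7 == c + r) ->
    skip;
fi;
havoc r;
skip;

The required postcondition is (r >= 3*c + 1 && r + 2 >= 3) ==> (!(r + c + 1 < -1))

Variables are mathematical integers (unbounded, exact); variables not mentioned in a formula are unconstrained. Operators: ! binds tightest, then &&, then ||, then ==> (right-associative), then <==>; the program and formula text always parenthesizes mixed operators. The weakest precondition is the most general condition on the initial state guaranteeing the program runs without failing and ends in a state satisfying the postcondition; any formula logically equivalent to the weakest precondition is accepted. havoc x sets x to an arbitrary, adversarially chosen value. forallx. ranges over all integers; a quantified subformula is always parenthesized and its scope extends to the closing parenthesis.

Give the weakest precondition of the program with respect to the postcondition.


Working backward. After the program, the postcondition (r >= 3*c + 1 && r + 2 >= 3) ==> (!(r + c + 1 < -1)) must hold; in canonical form it is (r >= 3*c + 1 && r >= 1) ==> (!(c + r < -2)).
Before skip: (r >= 3*c + 1 && r >= 1) ==> (!(c + r < -2))
Before havoc r: forall r_1. ((r_1 >= 3*c + 1 && r_1 >= 1) ==> (!(c + r_1 < -2)))
Then branch requires forall r_2. (((c < -5 || r_2 == 9) ==> (forall r_1. ((r_1 >= 3*r_2 - 11 && r_1 >= 1) ==> (!(r_1 + r_2 < 2))))) && ((!(c < -5 || r_2 == 9)) ==> (forall r_1. ((r_1 >= 3*c + 16 && r_1 >= 1) ==> (!(c + r_1 < -7)))))); else branch requires forall r_1. ((r_1 >= 3*c + 1 && r_1 >= 1) ==> (!(c + r_1 < -2))).
Before the if: ((c + 2*r != 0 || c == r + 7) ==> (forall r_2. (((c < -5 || r_2 == 9) ==> (forall r_1. ((r_1 >= 3*r_2 - 11 && r_1 >= 1) ==> (!(r_1 + r_2 < 2))))) && ((!(c < -5 || r_2 == 9)) ==> (forall r_1. ((r_1 >= 3*c + 16 && r_1 >= 1) ==> (!(c + r_1 < -7)))))))) && ((!(c + 2*r != 0 || c == r + 7)) ==> (forall r_1. ((r_1 >= 3*c + 1 && r_1 >= 1) ==> (!(c + r_1 < -2)))))
Answer: WP = ((c + 2*r != 0 || c == r + 7) ==> (forall r_2. (((c < -5 || r_2 == 9) ==> (forall r_1. ((r_1 >= 3*r_2 - 11 && r_1 >= 1) ==> (!(r_1 + r_2 < 2))))) && ((!(c < -5 || r_2 == 9)) ==> (forall r_1. ((r_1 >= 3*c + 16 && r_1 >= 1) ==> (!(c + r_1 < -7)))))))) && ((!(c + 2*r != 0 || c == r + 7)) ==> (forall r_1. ((r_1 >= 3*c + 1 && r_1 >= 1) ==> (!(c + r_1 < -2)))))


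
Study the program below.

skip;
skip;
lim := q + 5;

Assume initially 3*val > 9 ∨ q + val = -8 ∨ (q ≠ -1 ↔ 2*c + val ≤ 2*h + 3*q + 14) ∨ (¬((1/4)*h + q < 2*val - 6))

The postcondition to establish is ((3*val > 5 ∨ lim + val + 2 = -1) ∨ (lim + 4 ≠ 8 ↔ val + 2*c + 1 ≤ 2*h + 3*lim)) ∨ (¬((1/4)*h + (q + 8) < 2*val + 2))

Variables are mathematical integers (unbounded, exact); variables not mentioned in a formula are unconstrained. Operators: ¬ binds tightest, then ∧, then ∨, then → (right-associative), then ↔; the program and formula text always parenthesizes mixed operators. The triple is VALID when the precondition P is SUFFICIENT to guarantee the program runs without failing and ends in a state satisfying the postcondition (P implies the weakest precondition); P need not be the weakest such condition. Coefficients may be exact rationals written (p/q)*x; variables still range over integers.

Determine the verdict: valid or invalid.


Working backward. After the program, the postcondition ((3*val > 5 ∨ lim + val + 2 = -1) ∨ (lim + 4 ≠ 8 ↔ val + 2*c + 1 ≤ 2*h + 3*lim)) ∨ (¬((1/4)*h + (q + 8) < 2*val + 2)) must hold; in canonical form it is 3*val > 5 ∨ lim + val = -3 ∨ (lim ≠ 4 ↔ 2*c + val ≤ 2*h + 3*lim - 1) ∨ (¬((1/4)*h + q < 2*val - 6)).
Before lim := q + 5: 3*val > 5 ∨ q + val = -8 ∨ (q ≠ -1 ↔ 2*c + val ≤ 2*h + 3*q + 14) ∨ (¬((1/4)*h + q < 2*val - 6))
Before skip: 3*val > 5 ∨ q + val = -8 ∨ (q ≠ -1 ↔ 2*c + val ≤ 2*h + 3*q + 14) ∨ (¬((1/4)*h + q < 2*val - 6))
Before skip: 3*val > 5 ∨ q + val = -8 ∨ (q ≠ -1 ↔ 2*c + val ≤ 2*h + 3*q + 14) ∨ (¬((1/4)*h + q < 2*val - 6))
The weakest precondition is 3*val > 5 ∨ q + val = -8 ∨ (q ≠ -1 ↔ 2*c + val ≤ 2*h + 3*q + 14) ∨ (¬((1/4)*h + q < 2*val - 6)).
Check whether 3*val > 9 ∨ q + val = -8 ∨ (q ≠ -1 ↔ 2*c + val ≤ 2*h + 3*q + 14) ∨ (¬((1/4)*h + q < 2*val - 6)) implies it.
Every state satisfying the precondition satisfies the weakest precondition: the implication holds.
Answer: valid


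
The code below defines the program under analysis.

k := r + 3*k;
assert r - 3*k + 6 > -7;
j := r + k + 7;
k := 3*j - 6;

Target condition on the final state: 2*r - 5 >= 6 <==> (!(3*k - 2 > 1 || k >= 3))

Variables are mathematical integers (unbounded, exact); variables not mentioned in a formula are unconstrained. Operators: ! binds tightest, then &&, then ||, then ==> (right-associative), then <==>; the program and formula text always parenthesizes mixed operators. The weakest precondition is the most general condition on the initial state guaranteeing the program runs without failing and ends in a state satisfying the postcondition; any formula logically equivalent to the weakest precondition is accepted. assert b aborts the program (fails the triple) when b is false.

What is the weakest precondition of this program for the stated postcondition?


Working backward. After the program, the postcondition 2*r - 5 >= 6 <==> (!(3*k - 2 > 1 || k >= 3)) must hold; in canonical form it is 2*r >= 11 <==> (!(3*k > 3 || k >= 3)).
Before k := 3*j - 6: 2*r >= 11 <==> (!(9*j > 21 || 3*j >= 9))
Before j := r + k + 7: 2*r >= 11 <==> (!(9*k + 9*r > -42 || 3*k + 3*r >= -12))
Before assert r - 3*k + 6 > -7: r > 3*k - 13 && (2*r >= 11 <==> (!(9*k + 9*r > -42 || 3*k + 3*r >= -12)))
Before k := r + 3*k: 9*k + 2*r < 13 && (2*r >= 11 <==> (!(27*k + 18*r > -42 || 9*k + 6*r >= -12)))
Answer: WP = 9*k + 2*r < 13 && (2*r >= 11 <==> (!(27*k + 18*r > -42 || 9*k + 6*r >= -12)))


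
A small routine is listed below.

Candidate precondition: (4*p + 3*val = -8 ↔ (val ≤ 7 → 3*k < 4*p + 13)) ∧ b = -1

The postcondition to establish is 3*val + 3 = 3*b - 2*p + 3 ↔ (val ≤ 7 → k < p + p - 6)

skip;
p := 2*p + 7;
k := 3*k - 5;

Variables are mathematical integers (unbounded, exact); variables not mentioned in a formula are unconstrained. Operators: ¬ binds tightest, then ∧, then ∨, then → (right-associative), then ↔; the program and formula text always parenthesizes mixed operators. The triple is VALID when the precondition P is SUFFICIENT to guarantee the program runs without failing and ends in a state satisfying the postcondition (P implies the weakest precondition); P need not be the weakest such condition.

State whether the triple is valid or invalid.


Working backward. After the program, the postcondition 3*val + 3 = 3*b - 2*p + 3 ↔ (val ≤ 7 → k < p + p - 6) must hold; in canonical form it is 2*p + 3*val = 3*b ↔ (val ≤ 7 → k < 2*p - 6).
Before k := 3*k - 5: 2*p + 3*val = 3*b ↔ (val ≤ 7 → 3*k < 2*p - 1)
Before p := 2*p + 7: 4*p + 3*val = 3*b - 14 ↔ (val ≤ 7 → 3*k < 4*p + 13)
Before skip: 4*p + 3*val = 3*b - 14 ↔ (val ≤ 7 → 3*k < 4*p + 13)
The weakest precondition is 4*p + 3*val = 3*b - 14 ↔ (val ≤ 7 → 3*k < 4*p + 13).
Check whether (4*p + 3*val = -8 ↔ (val ≤ 7 → 3*k < 4*p + 13)) ∧ b = -1 implies it.
Countermodel: at the initial state b = -1, k = 6, p = 1, val = -7, the precondition holds but the weakest precondition fails.
Answer: invalid


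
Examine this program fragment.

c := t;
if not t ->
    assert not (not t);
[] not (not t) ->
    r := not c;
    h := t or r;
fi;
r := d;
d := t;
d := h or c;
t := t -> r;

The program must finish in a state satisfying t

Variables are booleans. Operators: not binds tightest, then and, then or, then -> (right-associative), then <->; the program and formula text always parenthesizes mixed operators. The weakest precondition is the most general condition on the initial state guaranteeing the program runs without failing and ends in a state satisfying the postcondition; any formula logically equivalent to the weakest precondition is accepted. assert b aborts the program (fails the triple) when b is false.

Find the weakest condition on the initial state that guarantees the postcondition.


Working backward. After the program, t must hold.
Before t := t -> r: t -> r
Before d := h or c: t -> r
Before d := t: t -> r
Before r := d: t -> d
Then branch requires t and (t -> d); else branch requires t -> d.
Before the if: ((not t) -> (t and (t -> d))) and (t -> (t -> d))
Before c := t: ((not t) -> (t and (t -> d))) and (t -> (t -> d))
Answer: WP = ((not t) -> (t and (t -> d))) and (t -> (t -> d))


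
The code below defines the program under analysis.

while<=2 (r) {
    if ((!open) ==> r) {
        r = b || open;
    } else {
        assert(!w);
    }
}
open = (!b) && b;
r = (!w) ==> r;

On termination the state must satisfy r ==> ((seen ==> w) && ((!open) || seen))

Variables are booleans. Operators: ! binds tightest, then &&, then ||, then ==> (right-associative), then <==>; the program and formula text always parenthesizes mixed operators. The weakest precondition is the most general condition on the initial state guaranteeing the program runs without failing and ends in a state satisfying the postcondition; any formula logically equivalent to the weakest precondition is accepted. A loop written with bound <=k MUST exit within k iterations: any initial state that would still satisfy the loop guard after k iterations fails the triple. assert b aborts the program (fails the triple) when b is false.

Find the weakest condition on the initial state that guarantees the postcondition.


Working backward. After the program, r ==> ((seen ==> w) && ((!open) || seen)) must hold.
Before r := (!w) ==> r: ((!w) ==> r) ==> ((seen ==> w) && ((!open) || seen))
Before open := (!b) && b: ((!w) ==> r) ==> (seen ==> w)
Before the loop (bound <=2), unroll the exhaustion recursion (WP_0 = exit-now case; WP_j = one more guarded iteration, up to j = 2):
  WP_0: (!r) && (((!w) ==> r) ==> (seen ==> w))
  WP_1: (r ==> ((((!open) ==> r) ==> ((!(b || open)) && (((!w) ==> (b || open)) ==> (seen ==> w)))) && ((!((!open) ==> r)) ==> ((!w) && (!r) && (((!w) ==> r) ==> (seen ==> w)))))) && ((!r) ==> (((!w) ==> r) ==> (seen ==> w)))
  WP_2: (r ==> ((((!open) ==> r) ==> (((b || open) ==> ((((!open) ==> (b || open)) ==> ((!(b || open)) && (((!w) ==> (b || open)) ==> (seen ==> w)))) && ((!((!open) ==> (b || open))) ==> ((!w) && (!(b || open)) && (((!w) ==> (b || open)) ==> (seen ==> w)))))) && ((!(b || open)) ==> (((!w) ==> (b || open)) ==> (seen ==> w))))) && ((!((!open) ==> r)) ==> ((!w) && (r ==> ((((!open) ==> r) ==> ((!(b || open)) && (((!w) ==> (b || open)) ==> (seen ==> w)))) && ((!((!open) ==> r)) ==> ((!w) && (!r) && (((!w) ==> r) ==> (seen ==> w)))))) && ((!r) ==> (((!w) ==> r) ==> (seen ==> w))))))) && ((!r) ==> (((!w) ==> r) ==> (seen ==> w)))
So before the loop: (r ==> ((((!open) ==> r) ==> (((b || open) ==> ((((!open) ==> (b || open)) ==> ((!(b || open)) && (((!w) ==> (b || open)) ==> (seen ==> w)))) && ((!((!open) ==> (b || open))) ==> ((!w) && (!(b || open)) && (((!w) ==> (b || open)) ==> (seen ==> w)))))) && ((!(b || open)) ==> (((!w) ==> (b || open)) ==> (seen ==> w))))) && ((!((!open) ==> r)) ==> ((!w) && (r ==> ((((!open) ==> r) ==> ((!(b || open)) && (((!w) ==> (b || open)) ==> (seen ==> w)))) && ((!((!open) ==> r)) ==> ((!w) && (!r) && (((!w) ==> r) ==> (seen ==> w)))))) && ((!r) ==> (((!w) ==> r) ==> (seen ==> w))))))) && ((!r) ==> (((!w) ==> r) ==> (seen ==> w)))
Answer: WP = (r ==> ((((!open) ==> r) ==> (((b || open) ==> ((((!open) ==> (b || open)) ==> ((!(b || open)) && (((!w) ==> (b || open)) ==> (seen ==> w)))) && ((!((!open) ==> (b || open))) ==> ((!w) && (!(b || open)) && (((!w) ==> (b || open)) ==> (seen ==> w)))))) && ((!(b || open)) ==> (((!w) ==> (b || open)) ==> (seen ==> w))))) && ((!((!open) ==> r)) ==> ((!w) && (r ==> ((((!open) ==> r) ==> ((!(b || open)) && (((!w) ==> (b || open)) ==> (seen ==> w)))) && ((!((!open) ==> r)) ==> ((!w) && (!r) && (((!w) ==> r) ==> (seen ==> w)))))) && ((!r) ==> (((!w) ==> r) ==> (seen ==> w))))))) && ((!r) ==> (((!w) ==> r) ==> (seen ==> w)))


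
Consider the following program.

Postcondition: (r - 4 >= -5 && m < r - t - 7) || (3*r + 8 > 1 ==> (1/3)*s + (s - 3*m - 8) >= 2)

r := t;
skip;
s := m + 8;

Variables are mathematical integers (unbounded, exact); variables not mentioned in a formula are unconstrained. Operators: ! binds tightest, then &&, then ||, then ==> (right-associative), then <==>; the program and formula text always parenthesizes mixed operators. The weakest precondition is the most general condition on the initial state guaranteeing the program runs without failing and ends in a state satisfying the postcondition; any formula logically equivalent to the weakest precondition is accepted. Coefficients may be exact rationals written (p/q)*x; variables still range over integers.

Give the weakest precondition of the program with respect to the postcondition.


Working backward. After the program, the postcondition (r - 4 >= -5 && m < r - t - 7) || (3*r + 8 > 1 ==> (1/3)*s + (s - 3*m - 8) >= 2) must hold; in canonical form it is (r >= -1 && m + t < r - 7) || (3*r > -7 ==> (4/3)*s >= 3*m + 10).
Before s := m + 8: (r >= -1 && m + t < r - 7) || (3*r > -7 ==> (5/3)*m <= 2/3)
Before skip: (r >= -1 && m + t < r - 7) || (3*r > -7 ==> (5/3)*m <= 2/3)
Before r := t: (t >= -1 && m < -7) || (3*t > -7 ==> (5/3)*m <= 2/3)
Answer: WP = (t >= -1 && m < -7) || (3*t > -7 ==> (5/3)*m <= 2/3)


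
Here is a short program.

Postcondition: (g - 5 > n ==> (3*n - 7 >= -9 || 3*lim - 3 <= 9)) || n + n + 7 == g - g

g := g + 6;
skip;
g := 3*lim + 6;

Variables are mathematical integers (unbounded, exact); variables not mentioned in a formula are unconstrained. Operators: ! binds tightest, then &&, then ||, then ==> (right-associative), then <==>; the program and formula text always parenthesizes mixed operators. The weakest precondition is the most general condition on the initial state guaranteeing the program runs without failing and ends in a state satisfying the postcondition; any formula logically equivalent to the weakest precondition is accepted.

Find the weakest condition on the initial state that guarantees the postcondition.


Working backward. After the program, the postcondition (g - 5 > n ==> (3*n - 7 >= -9 || 3*lim - 3 <= 9)) || n + n + 7 == g - g must hold; in canonical form it is (g > n + 5 ==> (3*n >= -2 || 3*lim <= 12)) || 2*n == -7.
Before g := 3*lim + 6: (3*lim > n - 1 ==> (3*n >= -2 || 3*lim <= 12)) || 2*n == -7
Before skip: (3*lim > n - 1 ==> (3*n >= -2 || 3*lim <= 12)) || 2*n == -7
Before g := g + 6: (3*lim > n - 1 ==> (3*n >= -2 || 3*lim <= 12)) || 2*n == -7
Answer: WP = (3*lim > n - 1 ==> (3*n >= -2 || 3*lim <= 12)) || 2*n == -7


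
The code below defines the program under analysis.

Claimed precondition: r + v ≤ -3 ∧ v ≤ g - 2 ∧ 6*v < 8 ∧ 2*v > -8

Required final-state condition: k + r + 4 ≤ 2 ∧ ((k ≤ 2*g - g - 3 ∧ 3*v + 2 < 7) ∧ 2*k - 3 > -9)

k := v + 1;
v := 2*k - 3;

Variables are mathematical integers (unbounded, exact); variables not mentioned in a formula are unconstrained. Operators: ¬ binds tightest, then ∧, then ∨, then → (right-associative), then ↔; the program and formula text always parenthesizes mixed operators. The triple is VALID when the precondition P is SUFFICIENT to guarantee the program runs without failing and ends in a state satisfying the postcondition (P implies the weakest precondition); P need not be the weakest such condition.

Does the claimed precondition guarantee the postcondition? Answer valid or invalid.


Working backward. After the program, the postcondition k + r + 4 ≤ 2 ∧ ((k ≤ 2*g - g - 3 ∧ 3*v + 2 < 7) ∧ 2*k - 3 > -9) must hold; in canonical form it is k + r ≤ -2 ∧ k ≤ g - 3 ∧ 3*v < 5 ∧ 2*k > -6.
Before v := 2*k - 3: k + r ≤ -2 ∧ k ≤ g - 3 ∧ 6*k < 14 ∧ 2*k > -6
Before k := v + 1: r + v ≤ -3 ∧ v ≤ g - 4 ∧ 6*v < 8 ∧ 2*v > -8
The weakest precondition is r + v ≤ -3 ∧ v ≤ g - 4 ∧ 6*v < 8 ∧ 2*v > -8.
Check whether r + v ≤ -3 ∧ v ≤ g - 2 ∧ 6*v < 8 ∧ 2*v > -8 implies it.
Countermodel: at the initial state g = 2, r = -3, v = 0, the precondition holds but the weakest precondition fails.
Answer: invalid


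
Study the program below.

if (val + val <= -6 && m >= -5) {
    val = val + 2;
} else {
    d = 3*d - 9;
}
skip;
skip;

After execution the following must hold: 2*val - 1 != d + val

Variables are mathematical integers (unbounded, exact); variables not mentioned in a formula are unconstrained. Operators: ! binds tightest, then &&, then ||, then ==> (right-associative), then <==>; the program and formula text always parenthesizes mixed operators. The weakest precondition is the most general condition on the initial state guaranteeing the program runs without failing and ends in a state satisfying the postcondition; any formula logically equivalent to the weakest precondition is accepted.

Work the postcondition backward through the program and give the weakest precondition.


Working backward. After the program, the postcondition 2*val - 1 != d + val must hold; in canonical form it is val != d + 1.
Before skip: val != d + 1
Before skip: val != d + 1
Then branch requires val != d - 1; else branch requires val != 3*d - 8.
Before the if: ((2*val <= -6 && m >= -5) ==> val != d - 1) && ((!(2*val <= -6 && m >= -5)) ==> val != 3*d - 8)
Answer: WP = ((2*val <= -6 && m >= -5) ==> val != d - 1) && ((!(2*val <= -6 && m >= -5)) ==> val != 3*d - 8)


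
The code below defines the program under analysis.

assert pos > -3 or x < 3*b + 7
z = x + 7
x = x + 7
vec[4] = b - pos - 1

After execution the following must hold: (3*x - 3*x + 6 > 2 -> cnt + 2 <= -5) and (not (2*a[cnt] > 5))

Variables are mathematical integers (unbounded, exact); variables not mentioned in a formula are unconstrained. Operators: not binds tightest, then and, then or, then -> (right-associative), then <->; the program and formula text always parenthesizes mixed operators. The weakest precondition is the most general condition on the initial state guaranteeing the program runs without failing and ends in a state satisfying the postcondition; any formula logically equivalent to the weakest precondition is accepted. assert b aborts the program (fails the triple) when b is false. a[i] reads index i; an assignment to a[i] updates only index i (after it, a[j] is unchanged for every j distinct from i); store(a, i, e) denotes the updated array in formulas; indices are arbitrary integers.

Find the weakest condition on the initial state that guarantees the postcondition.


Working backward. After the program, the postcondition (3*x - 3*x + 6 > 2 -> cnt + 2 <= -5) and (not (2*a[cnt] > 5)) must hold; in canonical form it is cnt <= -7 and (not (2*a[cnt] > 5)).
Before vec[4] := b - pos - 1: cnt <= -7 and (not (2*a[cnt] > 5))
Before x := x + 7: cnt <= -7 and (not (2*a[cnt] > 5))
Before z := x + 7: cnt <= -7 and (not (2*a[cnt] > 5))
Before assert pos > -3 or x < 3*b + 7: (pos > -3 or x < 3*b + 7) and cnt <= -7 and (not (2*a[cnt] > 5))
Answer: WP = (pos > -3 or x < 3*b + 7) and cnt <= -7 and (not (2*a[cnt] > 5))


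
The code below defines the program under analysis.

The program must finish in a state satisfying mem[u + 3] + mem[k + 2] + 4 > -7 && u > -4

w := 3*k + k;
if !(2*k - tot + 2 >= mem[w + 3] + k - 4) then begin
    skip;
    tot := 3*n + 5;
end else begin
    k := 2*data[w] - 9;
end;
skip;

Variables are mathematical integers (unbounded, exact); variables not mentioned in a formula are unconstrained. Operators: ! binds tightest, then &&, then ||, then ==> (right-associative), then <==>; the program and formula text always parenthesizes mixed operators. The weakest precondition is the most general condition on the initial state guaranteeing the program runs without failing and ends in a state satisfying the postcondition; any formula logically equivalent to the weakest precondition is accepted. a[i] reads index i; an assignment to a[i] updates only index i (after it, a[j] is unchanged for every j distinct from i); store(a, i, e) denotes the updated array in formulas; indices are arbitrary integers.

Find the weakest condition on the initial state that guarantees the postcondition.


Working backward. After the program, the postcondition mem[u + 3] + mem[k + 2] + 4 > -7 && u > -4 must hold; in canonical form it is mem[k + 2] + mem[u + 3] > -11 && u > -4.
Before skip: mem[k + 2] + mem[u + 3] > -11 && u > -4
Then branch requires mem[k + 2] + mem[u + 3] > -11 && u > -4; else branch requires mem[u + 3] + mem[2*data[w] - 7] > -11 && u > -4.
Before the if: ((!(k >= mem[w + 3] + tot - 6)) ==> (mem[k + 2] + mem[u + 3] > -11 && u > -4)) && (k >= mem[w + 3] + tot - 6 ==> (mem[u + 3] + mem[2*data[w] - 7] > -11 && u > -4))
Before w := 3*k + k: ((!(k >= mem[4*k + 3] + tot - 6)) ==> (mem[k + 2] + mem[u + 3] > -11 && u > -4)) && (k >= mem[4*k + 3] + tot - 6 ==> (mem[u + 3] + mem[2*data[4*k] - 7] > -11 && u > -4))
Answer: WP = ((!(k >= mem[4*k + 3] + tot - 6)) ==> (mem[k + 2] + mem[u + 3] > -11 && u > -4)) && (k >= mem[4*k + 3] + tot - 6 ==> (mem[u + 3] + mem[2*data[4*k] - 7] > -11 && u > -4))


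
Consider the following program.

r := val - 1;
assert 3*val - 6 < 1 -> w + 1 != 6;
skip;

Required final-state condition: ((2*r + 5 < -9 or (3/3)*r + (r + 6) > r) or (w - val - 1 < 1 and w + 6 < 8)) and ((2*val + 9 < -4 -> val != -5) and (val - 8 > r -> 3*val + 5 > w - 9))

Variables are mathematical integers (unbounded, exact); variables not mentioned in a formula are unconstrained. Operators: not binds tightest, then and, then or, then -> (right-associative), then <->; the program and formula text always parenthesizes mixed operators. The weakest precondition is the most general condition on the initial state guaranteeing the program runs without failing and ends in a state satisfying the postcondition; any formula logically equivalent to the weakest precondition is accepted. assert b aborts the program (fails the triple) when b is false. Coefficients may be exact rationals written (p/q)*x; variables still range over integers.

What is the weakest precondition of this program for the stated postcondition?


Working backward. After the program, the postcondition ((2*r + 5 < -9 or (3/3)*r + (r + 6) > r) or (w - val - 1 < 1 and w + 6 < 8)) and ((2*val + 9 < -4 -> val != -5) and (val - 8 > r -> 3*val + 5 > w - 9)) must hold; in canonical form it is (2*r < -14 or r > -6 or (w < val + 2 and w < 2)) and (2*val < -13 -> val != -5) and (val > r + 8 -> 3*val > w - 14).
Before skip: (2*r < -14 or r > -6 or (w < val + 2 and w < 2)) and (2*val < -13 -> val != -5) and (val > r + 8 -> 3*val > w - 14)
Before assert 3*val - 6 < 1 -> w + 1 != 6: (3*val < 7 -> w != 5) and (2*r < -14 or r > -6 or (w < val + 2 and w < 2)) and (2*val < -13 -> val != -5) and (val > r + 8 -> 3*val > w - 14)
Before r := val - 1: (3*val < 7 -> w != 5) and (2*val < -12 or val > -5 or (w < val + 2 and w < 2)) and (2*val < -13 -> val != -5)
Answer: WP = (3*val < 7 -> w != 5) and (2*val < -12 or val > -5 or (w < val + 2 and w < 2)) and (2*val < -13 -> val != -5)


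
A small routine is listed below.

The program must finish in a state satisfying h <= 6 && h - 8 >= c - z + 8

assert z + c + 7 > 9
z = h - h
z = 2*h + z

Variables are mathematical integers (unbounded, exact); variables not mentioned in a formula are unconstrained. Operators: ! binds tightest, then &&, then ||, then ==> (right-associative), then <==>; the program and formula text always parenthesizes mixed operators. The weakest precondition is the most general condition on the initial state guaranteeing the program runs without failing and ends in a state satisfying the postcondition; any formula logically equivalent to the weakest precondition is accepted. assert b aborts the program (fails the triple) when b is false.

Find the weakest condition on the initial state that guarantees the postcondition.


Working backward. After the program, the postcondition h <= 6 && h - 8 >= c - z + 8 must hold; in canonical form it is h <= 6 && h + z >= c + 16.
Before z := 2*h + z: h <= 6 && 3*h + z >= c + 16
Before z := h - h: h <= 6 && 3*h >= c + 16
Before assert z + c + 7 > 9: c + z > 2 && h <= 6 && 3*h >= c + 16
Answer: WP = c + z > 2 && h <= 6 && 3*h >= c + 16


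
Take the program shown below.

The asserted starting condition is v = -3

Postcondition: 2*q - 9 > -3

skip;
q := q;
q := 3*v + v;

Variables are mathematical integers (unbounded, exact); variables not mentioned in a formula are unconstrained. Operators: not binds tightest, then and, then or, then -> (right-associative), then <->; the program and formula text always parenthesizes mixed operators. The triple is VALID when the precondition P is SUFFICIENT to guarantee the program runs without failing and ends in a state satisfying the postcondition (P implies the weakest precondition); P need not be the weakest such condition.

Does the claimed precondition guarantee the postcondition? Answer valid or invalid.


Working backward. After the program, the postcondition 2*q - 9 > -3 must hold; in canonical form it is 2*q > 6.
Before q := 3*v + v: 8*v > 6
Before q := q: 8*v > 6
Before skip: 8*v > 6
The weakest precondition is 8*v > 6.
Check whether v = -3 implies it.
Countermodel: at the initial state v = -3, the precondition holds but the weakest precondition fails.
Answer: invalid


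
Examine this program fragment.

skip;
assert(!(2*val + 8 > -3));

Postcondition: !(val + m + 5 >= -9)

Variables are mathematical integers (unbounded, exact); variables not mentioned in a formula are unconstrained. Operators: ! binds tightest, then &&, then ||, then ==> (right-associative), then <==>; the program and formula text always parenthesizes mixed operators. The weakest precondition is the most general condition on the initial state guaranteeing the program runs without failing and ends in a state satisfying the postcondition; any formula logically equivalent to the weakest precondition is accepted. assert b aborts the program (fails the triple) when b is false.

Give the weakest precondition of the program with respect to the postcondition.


Working backward. After the program, the postcondition !(val + m + 5 >= -9) must hold; in canonical form it is !(m + val >= -14).
Before assert !(2*val + 8 > -3): (!(2*val > -11)) && (!(m + val >= -14))
Before skip: (!(2*val > -11)) && (!(m + val >= -14))
Answer: WP = (!(2*val > -11)) && (!(m + val >= -14))


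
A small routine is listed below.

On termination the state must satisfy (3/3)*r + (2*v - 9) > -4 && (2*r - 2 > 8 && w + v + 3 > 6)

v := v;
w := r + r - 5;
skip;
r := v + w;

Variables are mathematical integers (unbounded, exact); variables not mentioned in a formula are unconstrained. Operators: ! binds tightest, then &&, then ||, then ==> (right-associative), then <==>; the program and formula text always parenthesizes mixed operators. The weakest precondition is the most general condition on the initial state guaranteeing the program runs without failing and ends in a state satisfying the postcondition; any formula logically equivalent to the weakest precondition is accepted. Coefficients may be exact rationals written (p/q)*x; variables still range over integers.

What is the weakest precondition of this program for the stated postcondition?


Working backward. After the program, the postcondition (3/3)*r + (2*v - 9) > -4 && (2*r - 2 > 8 && w + v + 3 > 6) must hold; in canonical form it is r + 2*v > 5 && 2*r > 10 && v + w > 3.
Before r := v + w: 3*v + w > 5 && 2*v + 2*w > 10 && v + w > 3
Before skip: 3*v + w > 5 && 2*v + 2*w > 10 && v + w > 3
Before w := r + r - 5: 2*r + 3*v > 10 && 4*r + 2*v > 20 && 2*r + v > 8
Before v := v: 2*r + 3*v > 10 && 4*r + 2*v > 20 && 2*r + v > 8
Answer: WP = 2*r + 3*v > 10 && 4*r + 2*v > 20 && 2*r + v > 8


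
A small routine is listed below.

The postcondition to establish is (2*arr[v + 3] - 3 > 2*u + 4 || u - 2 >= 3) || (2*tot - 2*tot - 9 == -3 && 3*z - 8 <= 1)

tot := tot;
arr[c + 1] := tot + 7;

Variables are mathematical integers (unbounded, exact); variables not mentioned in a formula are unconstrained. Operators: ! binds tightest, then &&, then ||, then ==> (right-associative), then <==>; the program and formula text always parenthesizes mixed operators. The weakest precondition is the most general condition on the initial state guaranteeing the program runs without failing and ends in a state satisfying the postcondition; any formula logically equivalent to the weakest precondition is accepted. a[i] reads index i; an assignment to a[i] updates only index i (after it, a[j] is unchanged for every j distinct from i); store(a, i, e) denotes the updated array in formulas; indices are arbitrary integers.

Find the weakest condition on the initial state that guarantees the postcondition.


Working backward. After the program, the postcondition (2*arr[v + 3] - 3 > 2*u + 4 || u - 2 >= 3) || (2*tot - 2*tot - 9 == -3 && 3*z - 8 <= 1) must hold; in canonical form it is 2*arr[v + 3] > 2*u + 7 || u >= 5.
Before arr[c + 1] := tot + 7: 2*store(arr, c + 1, tot + 7)[v + 3] > 2*u + 7 || u >= 5
Before tot := tot: 2*store(arr, c + 1, tot + 7)[v + 3] > 2*u + 7 || u >= 5
Answer: WP = 2*store(arr, c + 1, tot + 7)[v + 3] > 2*u + 7 || u >= 5
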